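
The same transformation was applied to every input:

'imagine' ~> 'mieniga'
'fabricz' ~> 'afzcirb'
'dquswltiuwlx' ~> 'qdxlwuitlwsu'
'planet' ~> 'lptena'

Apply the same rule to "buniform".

ubmrofin

The transformation: reverse the string, then move the last 2 characters to the front (rotate right by 2).
Applying both steps to "buniform": "mrofinub", then "ubmrofin".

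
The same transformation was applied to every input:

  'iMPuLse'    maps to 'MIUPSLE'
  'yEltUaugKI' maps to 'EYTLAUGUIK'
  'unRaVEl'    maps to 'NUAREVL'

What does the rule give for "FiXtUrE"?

Each output is the input with this applied: swap each adjacent pair of characters (1↔2, 3↔4, ...), then convert every letter to uppercase.
Starting from "FiXtUrE": after the first operation, "iFtXrUE"; after the second, "IFTXRUE".

IFTXRUE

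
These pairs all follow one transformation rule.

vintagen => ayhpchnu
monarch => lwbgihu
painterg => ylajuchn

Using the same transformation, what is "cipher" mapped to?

bylwcj

The rule is to move the last 3 characters to the front (rotate right by 3), then shift every letter 6 places backward in the alphabet (wrapping around).
Working it through for "cipher": intermediate "hercip", final "bylwcj".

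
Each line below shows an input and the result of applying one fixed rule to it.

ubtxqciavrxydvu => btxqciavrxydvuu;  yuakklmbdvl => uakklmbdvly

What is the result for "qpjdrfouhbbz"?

What's happening: move the first character to the end.
Applying that to "qpjdrfouhbbz" gives "pjdrfouhbbzq".

pjdrfouhbbzq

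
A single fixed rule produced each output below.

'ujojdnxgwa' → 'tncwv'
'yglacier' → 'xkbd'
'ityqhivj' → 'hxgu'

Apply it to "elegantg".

Looking at the pairs, the operation is to shift every letter 1 place backward in the alphabet (wrapping around), then keep every other character starting from the first (positions 1st, 3rd, 5th, ...).
Applying that to "elegantg" gives "ddzs".
(Check on "ityqhivj": → "hsxpghui" → "hxgu" ✓)

ddzs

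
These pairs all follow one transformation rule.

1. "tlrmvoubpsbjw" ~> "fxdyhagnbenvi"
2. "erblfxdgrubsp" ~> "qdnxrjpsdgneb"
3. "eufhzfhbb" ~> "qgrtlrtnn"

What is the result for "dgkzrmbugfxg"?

The pattern: shift every letter 12 places forward in the alphabet (wrapping around).
"dgkzrmbugfxg" → "pswldyngsrjs".

pswldyngsrjs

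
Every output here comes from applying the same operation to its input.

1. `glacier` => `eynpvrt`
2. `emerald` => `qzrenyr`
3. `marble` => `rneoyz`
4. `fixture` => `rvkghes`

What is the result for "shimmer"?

euvzzrf

In each case the input is transformed by: shift every letter 13 places forward in the alphabet (wrapping around) — i.e. ROT13, then swap the first and last characters.
Applying both steps to "shimmer": "fuvzzre", then "euvzzrf".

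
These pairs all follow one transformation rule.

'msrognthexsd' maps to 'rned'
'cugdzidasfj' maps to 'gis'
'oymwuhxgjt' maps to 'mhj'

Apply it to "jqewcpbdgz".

epg

Each output is the input with this applied: keep one character in every 3, starting at position 3 (positions 3rd, 6th, 9th, ...).
On "jqewcpbdgz" that produces "epg".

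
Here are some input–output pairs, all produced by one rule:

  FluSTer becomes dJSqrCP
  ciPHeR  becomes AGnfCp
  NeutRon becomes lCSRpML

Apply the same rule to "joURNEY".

HMsplcw

The rule is to shift every letter 2 places backward in the alphabet (wrapping around), then flip the case of every letter.
For "joURNEY" the result is "HMsplcw".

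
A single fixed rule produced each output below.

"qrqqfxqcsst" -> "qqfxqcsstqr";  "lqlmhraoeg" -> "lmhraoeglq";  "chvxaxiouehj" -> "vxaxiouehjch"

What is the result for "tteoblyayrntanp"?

Each output is the input with this applied: move the first 2 characters to the end (rotate left by 2).
So "tteoblyayrntanp" becomes "eoblyayrntanptt".

eoblyayrntanptt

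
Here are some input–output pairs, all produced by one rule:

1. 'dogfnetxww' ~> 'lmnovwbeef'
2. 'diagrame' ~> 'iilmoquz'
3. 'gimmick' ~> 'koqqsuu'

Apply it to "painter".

imqvxzb

The transformation: sort the characters into alphabetical order, then shift every letter 8 places forward in the alphabet (wrapping around).
"painter" → "imqvxzb".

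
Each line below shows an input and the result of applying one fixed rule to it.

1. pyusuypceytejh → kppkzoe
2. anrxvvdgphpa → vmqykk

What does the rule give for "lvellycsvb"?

Looking at the pairs, the operation is to keep every other character starting from the first (positions 1st, 3rd, 5th, ...), then shift every letter 5 places backward in the alphabet (wrapping around).
For "lvellycsvb", step one produces "lelcv"; step two turns that into "gzgxq".

gzgxq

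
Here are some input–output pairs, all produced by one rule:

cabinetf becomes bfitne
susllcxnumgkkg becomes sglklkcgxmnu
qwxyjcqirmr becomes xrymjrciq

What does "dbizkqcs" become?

The transformation: delete the first 2 characters, then take characters alternately from the front and the back (1st, last, 2nd, 2nd-last, ...).
Starting from "dbizkqcs": after the first operation, "izkqcs"; after the second, "iszckq".
(Check on "cabinetf": → "binetf" → "bfitne" ✓)

iszckq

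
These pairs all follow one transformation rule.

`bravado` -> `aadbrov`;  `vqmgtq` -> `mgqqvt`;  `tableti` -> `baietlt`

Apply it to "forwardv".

daofrrwv

The rule is to sort the characters into alphabetical order, then swap each adjacent pair of characters (1↔2, 3↔4, ...).
For "forwardv", step one produces "adforrvw"; step two turns that into "daofrrwv".
(Check on "bravado": → "aabdorv" → "aadbrov" ✓)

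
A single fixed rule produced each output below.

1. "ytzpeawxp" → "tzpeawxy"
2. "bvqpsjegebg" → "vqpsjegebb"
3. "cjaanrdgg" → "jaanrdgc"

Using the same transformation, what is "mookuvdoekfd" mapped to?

The pattern: delete the last character, then move the first character to the end.
Applying both steps to "mookuvdoekfd": "mookuvdoekf", then "ookuvdoekfm".

ookuvdoekfm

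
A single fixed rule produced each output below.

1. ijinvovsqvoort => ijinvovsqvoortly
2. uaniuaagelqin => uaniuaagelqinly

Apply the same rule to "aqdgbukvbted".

What's happening: append "ly".
For "aqdgbukvbted" the result is "aqdgbukvbtedly".

aqdgbukvbtedly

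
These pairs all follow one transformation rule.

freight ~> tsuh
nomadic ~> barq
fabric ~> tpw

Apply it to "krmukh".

yay

The pattern: keep every other character starting from the first (positions 1st, 3rd, 5th, ...), then shift every letter 12 places backward in the alphabet (wrapping around).
Starting from "krmukh": after the first operation, "kmk"; after the second, "yay".
(Check on "fabric": → "fbi" → "tpw" ✓)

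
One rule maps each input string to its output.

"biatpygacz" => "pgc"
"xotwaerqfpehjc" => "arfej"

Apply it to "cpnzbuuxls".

bul

The pattern: keep every other character starting from the first (positions 1st, 3rd, 5th, ...), then delete the first 2 characters.
Applying both steps to "cpnzbuuxls": "cnbul", then "bul".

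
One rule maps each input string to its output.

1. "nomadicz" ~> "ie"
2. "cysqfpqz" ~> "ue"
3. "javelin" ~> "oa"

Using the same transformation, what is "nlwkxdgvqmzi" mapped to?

iae

Rule — shift every letter 5 places forward in the alphabet (wrapping around), then keep only the vowels.
For "nlwkxdgvqmzi" the result is "iae".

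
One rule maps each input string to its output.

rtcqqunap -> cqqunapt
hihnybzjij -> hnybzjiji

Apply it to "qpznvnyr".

znvnyrp

In each case the input is transformed by: delete the first character, then move the first character to the end.
On "qpznvnyr": the first step gives "pznvnyr", and the second then gives "znvnyrp".
(Check on "hihnybzjij": → "ihnybzjij" → "hnybzjiji" ✓)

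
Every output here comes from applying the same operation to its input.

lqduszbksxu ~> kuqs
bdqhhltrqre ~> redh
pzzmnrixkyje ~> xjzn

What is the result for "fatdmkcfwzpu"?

fpam

Looking at the pairs, the operation is to keep one character in every 3, starting at position 2 (positions 2nd, 5th, 8th, ...), then move the first 2 characters to the end (rotate left by 2).
Working it through for "fatdmkcfwzpu": intermediate "amfp", final "fpam".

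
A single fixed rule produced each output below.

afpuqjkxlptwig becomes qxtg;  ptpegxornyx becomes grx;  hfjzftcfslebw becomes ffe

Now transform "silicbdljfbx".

Each output is the input with this applied: delete the first 3 characters, then keep one character in every 3, starting at position 2 (positions 2nd, 5th, 8th, ...).
Working it through for "silicbdljfbx": intermediate "icbdljfbx", final "clb".

clb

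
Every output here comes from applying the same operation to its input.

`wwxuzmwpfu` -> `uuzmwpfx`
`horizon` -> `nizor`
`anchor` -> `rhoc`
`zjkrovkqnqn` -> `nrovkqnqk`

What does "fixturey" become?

yturex

The rule is to delete the first 2 characters, then swap the first and last characters.
"fixturey" → "xturey" → "yturex".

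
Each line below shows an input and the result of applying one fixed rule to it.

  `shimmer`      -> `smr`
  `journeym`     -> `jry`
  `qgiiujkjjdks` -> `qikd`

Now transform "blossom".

The pattern: keep one character in every 3, starting at position 1 (positions 1st, 4th, 7th, ...).
On "blossom" that produces "bsm".

bsm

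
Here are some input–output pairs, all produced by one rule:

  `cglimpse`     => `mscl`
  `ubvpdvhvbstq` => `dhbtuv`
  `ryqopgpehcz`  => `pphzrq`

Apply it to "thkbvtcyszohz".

vcsoztk

The transformation: keep every other character starting from the first (positions 1st, 3rd, 5th, ...), then move the first 2 characters to the end (rotate left by 2).
Applying both steps to "thkbvtcyszohz": "tkvcsoz", then "vcsoztk".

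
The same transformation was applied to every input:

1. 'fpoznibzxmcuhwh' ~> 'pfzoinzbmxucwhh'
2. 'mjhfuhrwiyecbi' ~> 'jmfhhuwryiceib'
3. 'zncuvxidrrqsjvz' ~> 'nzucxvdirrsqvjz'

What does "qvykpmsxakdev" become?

vqkympxskaedv

The transformation: swap each adjacent pair of characters (1↔2, 3↔4, ...).
For "qvykpmsxakdev" the result is "vqkympxskaedv".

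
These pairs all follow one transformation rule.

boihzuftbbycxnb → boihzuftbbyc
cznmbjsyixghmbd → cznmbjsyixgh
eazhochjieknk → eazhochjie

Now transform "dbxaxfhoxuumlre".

dbxaxfhoxuum

Each output is the input with this applied: delete the last 3 characters.
On "dbxaxfhoxuumlre" that produces "dbxaxfhoxuum".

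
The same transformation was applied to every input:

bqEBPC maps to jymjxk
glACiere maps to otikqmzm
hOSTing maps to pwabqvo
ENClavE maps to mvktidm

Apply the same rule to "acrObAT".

ikzwjib

The transformation: shift every letter 8 places forward in the alphabet (wrapping around), then convert every letter to lowercase.
Applying both steps to "acrObAT": "ikzWjIB", then "ikzwjib".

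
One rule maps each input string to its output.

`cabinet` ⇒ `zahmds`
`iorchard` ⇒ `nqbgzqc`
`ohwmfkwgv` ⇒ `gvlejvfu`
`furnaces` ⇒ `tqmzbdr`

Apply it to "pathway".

zsgvzx

Looking at the pairs, the operation is to shift every letter 1 place backward in the alphabet (wrapping around), then delete the first character.
"pathway" → "ozsgvzx" → "zsgvzx".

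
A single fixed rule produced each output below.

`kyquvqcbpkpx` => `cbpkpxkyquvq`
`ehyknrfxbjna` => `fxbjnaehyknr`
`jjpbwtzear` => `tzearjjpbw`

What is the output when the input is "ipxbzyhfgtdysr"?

Each output is the input with this applied: swap the front and back halves of the string.
For "ipxbzyhfgtdysr" the result is "fgtdysripxbzyh".

fgtdysripxbzyh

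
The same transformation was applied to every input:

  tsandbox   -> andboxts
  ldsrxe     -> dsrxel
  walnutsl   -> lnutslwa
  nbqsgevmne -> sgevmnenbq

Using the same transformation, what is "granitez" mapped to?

Rule — swap the front and back halves of the string, then move the last 2 characters to the front (rotate right by 2).
Starting from "granitez": after the first operation, "itezgran"; after the second, "anitezgr".

anitezgr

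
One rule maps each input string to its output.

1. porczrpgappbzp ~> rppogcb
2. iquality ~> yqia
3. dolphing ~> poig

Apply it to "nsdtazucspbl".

ztsplc

In each case the input is transformed by: keep every other character starting from the second (positions 2nd, 4th, 6th, ...), then sort the characters into reverse alphabetical order.
On "nsdtazucspbl": the first step gives "stzcpl", and the second then gives "ztsplc".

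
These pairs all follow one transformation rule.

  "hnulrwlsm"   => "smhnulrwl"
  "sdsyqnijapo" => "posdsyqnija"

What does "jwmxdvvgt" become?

gtjwmxdvv

Rule — move the last 2 characters to the front (rotate right by 2).
Applying that to "jwmxdvvgt" gives "gtjwmxdvv".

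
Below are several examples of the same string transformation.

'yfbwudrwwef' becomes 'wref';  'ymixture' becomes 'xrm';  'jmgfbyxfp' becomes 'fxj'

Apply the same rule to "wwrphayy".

pyw

The rule is to move the first 3 characters to the end (rotate left by 3), then keep one character in every 3, starting at position 1 (positions 1st, 4th, 7th, ...).
"wwrphayy" → "phayywwr" → "pyw".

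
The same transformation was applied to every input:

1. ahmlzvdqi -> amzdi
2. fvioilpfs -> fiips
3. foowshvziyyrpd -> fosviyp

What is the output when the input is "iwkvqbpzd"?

Rule — keep every other character starting from the first (positions 1st, 3rd, 5th, ...).
Applying that to "iwkvqbpzd" gives "ikqpd".

ikqpd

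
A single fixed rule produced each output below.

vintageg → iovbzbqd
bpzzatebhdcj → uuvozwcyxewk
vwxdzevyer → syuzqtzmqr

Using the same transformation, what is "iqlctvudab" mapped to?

gxoqpyvwdl

The rule is to shift every letter 5 places backward in the alphabet (wrapping around), then move the first 2 characters to the end (rotate left by 2).
On "iqlctvudab": the first step gives "dlgxoqpyvw", and the second then gives "gxoqpyvwdl".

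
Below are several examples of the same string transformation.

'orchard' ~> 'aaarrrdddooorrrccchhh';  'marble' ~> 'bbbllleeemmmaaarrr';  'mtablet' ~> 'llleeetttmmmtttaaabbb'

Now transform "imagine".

Looking at the pairs, the operation is to move the last 3 characters to the front (rotate right by 3), then repeat every character 3 times.
Doing the same to "imagine": "iiinnneeeiiimmmaaaggg".

iiinnneeeiiimmmaaaggg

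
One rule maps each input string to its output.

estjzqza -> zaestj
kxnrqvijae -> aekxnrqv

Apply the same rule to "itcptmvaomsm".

What's happening: move the last 2 characters to the front (rotate right by 2), then delete the last 2 characters.
Working it through for "itcptmvaomsm": intermediate "smitcptmvaom", final "smitcptmva".

smitcptmva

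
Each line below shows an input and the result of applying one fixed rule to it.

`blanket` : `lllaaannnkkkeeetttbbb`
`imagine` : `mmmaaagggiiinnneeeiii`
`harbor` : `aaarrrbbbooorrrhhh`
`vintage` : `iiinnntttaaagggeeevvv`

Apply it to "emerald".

mmmeeerrraaallldddeee

The pattern: move the first character to the end, then repeat every character 3 times.
For "emerald", step one produces "meralde"; step two turns that into "mmmeeerrraaallldddeee".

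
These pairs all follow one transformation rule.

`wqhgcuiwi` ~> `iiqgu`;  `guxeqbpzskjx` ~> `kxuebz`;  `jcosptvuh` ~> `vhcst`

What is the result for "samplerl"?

Looking at the pairs, the operation is to move the last 3 characters to the front (rotate right by 3), then keep every other character starting from the first (positions 1st, 3rd, 5th, ...).
So "samplerl" becomes "elap".

elap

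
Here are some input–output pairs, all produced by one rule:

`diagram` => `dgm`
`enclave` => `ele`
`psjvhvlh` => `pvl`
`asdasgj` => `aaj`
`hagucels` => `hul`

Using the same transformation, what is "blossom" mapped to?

bsm

Rule — keep one character in every 3, starting at position 1 (positions 1st, 4th, 7th, ...).
So "blossom" becomes "bsm".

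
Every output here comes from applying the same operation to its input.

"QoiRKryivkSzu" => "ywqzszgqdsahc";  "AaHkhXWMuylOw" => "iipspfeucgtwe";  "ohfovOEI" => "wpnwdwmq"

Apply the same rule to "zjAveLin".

The pattern: shift every letter 8 places forward in the alphabet (wrapping around), then convert every letter to lowercase.
"zjAveLin" → "hridmtqv".
(Check on "ohfovOEI": → "wpnwdWMQ" → "wpnwdwmq" ✓)

hridmtqv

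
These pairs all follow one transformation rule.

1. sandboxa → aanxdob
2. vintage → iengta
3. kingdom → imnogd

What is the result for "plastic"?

lcaist

The transformation: delete the first character, then take characters alternately from the front and the back (1st, last, 2nd, 2nd-last, ...).
Starting from "plastic": after the first operation, "lastic"; after the second, "lcaist".
(Check on "vintage": → "intage" → "iengta" ✓)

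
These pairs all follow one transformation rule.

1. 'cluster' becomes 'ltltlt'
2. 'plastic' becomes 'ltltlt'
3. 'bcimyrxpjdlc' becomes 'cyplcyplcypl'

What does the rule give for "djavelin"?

Looking at the pairs, the operation is to keep one character in every 3, starting at position 2 (positions 2nd, 5th, 8th, ...), then write the whole string 3 times in a row.
For "djavelin", step one produces "jen"; step two turns that into "jenjenjen".
(Check on "plastic": → "lt" → "ltltlt" ✓)

jenjenjen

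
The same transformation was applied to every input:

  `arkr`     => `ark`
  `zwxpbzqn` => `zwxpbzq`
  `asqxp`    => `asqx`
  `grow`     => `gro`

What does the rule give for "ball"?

bal

In each case the input is transformed by: delete the last character.
"ball" → "bal".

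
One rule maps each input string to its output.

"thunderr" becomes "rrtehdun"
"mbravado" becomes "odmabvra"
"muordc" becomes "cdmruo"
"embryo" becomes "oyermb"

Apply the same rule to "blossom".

What's happening: move the last character to the front, then take characters alternately from the front and the back (1st, last, 2nd, 2nd-last, ...).
For "blossom", step one produces "mblosso"; step two turns that into "mobslso".

mobslso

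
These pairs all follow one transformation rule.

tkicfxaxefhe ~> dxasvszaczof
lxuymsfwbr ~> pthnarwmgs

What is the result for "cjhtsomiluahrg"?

conjhdgpvcmbxe

Each output is the input with this applied: shift every letter 5 places backward in the alphabet (wrapping around), then move the first 2 characters to the end (rotate left by 2).
On "cjhtsomiluahrg": the first step gives "xeconjhdgpvcmb", and the second then gives "conjhdgpvcmbxe".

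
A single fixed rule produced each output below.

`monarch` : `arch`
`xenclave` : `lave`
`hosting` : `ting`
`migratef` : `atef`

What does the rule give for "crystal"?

stal

Looking at the pairs, the operation is to keep only the last 4 characters.
For "crystal" the result is "stal".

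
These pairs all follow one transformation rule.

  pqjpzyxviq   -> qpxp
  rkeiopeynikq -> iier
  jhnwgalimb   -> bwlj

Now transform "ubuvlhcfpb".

bvcu

The transformation: keep one character in every 3, starting at position 1 (positions 1st, 4th, 7th, ...), then swap the first and last characters.
For "ubuvlhcfpb", step one produces "uvcb"; step two turns that into "bvcu".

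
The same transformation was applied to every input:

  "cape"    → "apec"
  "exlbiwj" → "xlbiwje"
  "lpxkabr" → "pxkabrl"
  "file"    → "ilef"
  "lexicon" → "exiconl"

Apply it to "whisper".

In each case the input is transformed by: move the first character to the end.
On "whisper" that produces "hisperw".

hisperw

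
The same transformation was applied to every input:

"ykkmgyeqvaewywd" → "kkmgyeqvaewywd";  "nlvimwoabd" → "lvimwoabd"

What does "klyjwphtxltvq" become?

Looking at the pairs, the operation is to delete the first character.
For "klyjwphtxltvq" the result is "lyjwphtxltvq".

lyjwphtxltvq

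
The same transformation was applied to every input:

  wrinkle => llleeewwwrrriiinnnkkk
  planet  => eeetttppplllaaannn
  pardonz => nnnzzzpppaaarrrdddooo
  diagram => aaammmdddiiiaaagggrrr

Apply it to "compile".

The rule is to move the last 2 characters to the front (rotate right by 2), then repeat every character 3 times.
"compile" → "lecompi" → "llleeecccooommmpppiii".

llleeecccooommmpppiii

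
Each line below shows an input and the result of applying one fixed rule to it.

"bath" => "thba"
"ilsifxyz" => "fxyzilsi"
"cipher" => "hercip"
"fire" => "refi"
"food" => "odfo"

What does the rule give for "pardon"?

donpar

The transformation: swap the front and back halves of the string.
"pardon" → "donpar".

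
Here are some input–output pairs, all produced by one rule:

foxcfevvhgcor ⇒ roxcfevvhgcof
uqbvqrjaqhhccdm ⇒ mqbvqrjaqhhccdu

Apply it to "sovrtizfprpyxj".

jovrtizfprpyxs

Each output is the input with this applied: swap the first and last characters.
On "sovrtizfprpyxj" that produces "jovrtizfprpyxs".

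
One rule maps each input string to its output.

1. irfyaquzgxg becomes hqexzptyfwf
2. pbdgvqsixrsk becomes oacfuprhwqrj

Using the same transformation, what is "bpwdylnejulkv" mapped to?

aovcxkmditkju

What's happening: shift every letter 1 place backward in the alphabet (wrapping around).
Applying that to "bpwdylnejulkv" gives "aovcxkmditkju".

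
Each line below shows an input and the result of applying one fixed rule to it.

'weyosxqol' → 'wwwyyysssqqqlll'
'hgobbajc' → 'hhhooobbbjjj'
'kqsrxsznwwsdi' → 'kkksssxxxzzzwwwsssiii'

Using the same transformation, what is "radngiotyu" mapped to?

rrrdddgggoooyyy

The pattern: keep every other character starting from the first (positions 1st, 3rd, 5th, ...), then repeat every character 3 times.
Working it through for "radngiotyu": intermediate "rdgoy", final "rrrdddgggoooyyy".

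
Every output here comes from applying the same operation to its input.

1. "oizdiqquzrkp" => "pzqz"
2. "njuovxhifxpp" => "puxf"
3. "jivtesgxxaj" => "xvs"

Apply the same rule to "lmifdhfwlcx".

Looking at the pairs, the operation is to keep one character in every 3, starting at position 3 (positions 3rd, 6th, 9th, ...), then move the last character to the front.
Applying both steps to "lmifdhfwlcx": "ihl", then "lih".

lih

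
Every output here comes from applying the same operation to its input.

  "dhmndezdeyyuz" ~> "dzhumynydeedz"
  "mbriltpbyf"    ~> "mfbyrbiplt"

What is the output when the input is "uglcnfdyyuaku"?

In each case the input is transformed by: take characters alternately from the front and the back (1st, last, 2nd, 2nd-last, ...).
So "uglcnfdyyuaku" becomes "uugklacunyfyd".

uugklacunyfyd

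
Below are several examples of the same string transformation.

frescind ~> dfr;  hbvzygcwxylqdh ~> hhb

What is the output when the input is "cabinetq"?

Looking at the pairs, the operation is to move the first 2 characters to the end (rotate left by 2), then keep only the last 3 characters.
Starting from "cabinetq": after the first operation, "binetqca"; after the second, "qca".

qca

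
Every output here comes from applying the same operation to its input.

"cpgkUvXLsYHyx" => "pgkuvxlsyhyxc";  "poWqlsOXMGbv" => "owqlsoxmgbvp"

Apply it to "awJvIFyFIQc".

Looking at the pairs, the operation is to move the first character to the end, then convert every letter to lowercase.
"awJvIFyFIQc" → "wJvIFyFIQca" → "wjvifyfiqca".

wjvifyfiqca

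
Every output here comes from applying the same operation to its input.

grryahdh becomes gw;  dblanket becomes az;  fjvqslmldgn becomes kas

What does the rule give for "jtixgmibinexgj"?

xbxm

Looking at the pairs, the operation is to keep one character in every 3, starting at position 3 (positions 3rd, 6th, 9th, ...), then shift every letter 11 places backward in the alphabet (wrapping around).
On "jtixgmibinexgj" that produces "xbxm".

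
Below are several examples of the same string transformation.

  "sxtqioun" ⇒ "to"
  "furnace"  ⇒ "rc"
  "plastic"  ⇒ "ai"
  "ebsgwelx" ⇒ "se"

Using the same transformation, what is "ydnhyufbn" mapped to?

nun

Each output is the input with this applied: keep one character in every 3, starting at position 3 (positions 3rd, 6th, 9th, ...).
Applying that to "ydnhyufbn" gives "nun".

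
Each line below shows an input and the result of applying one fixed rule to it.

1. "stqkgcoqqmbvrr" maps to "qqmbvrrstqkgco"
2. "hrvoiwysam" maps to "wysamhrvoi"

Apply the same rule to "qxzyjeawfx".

The transformation: swap the front and back halves of the string.
"qxzyjeawfx" → "eawfxqxzyj".

eawfxqxzyj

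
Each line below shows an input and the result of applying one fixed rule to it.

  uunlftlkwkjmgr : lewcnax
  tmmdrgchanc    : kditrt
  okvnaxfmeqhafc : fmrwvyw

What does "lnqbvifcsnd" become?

Each output is the input with this applied: keep every other character starting from the first (positions 1st, 3rd, 5th, ...), then shift every letter 9 places backward in the alphabet (wrapping around).
"lnqbvifcsnd" → "lqvfsd" → "chmwju".
(Check on "uunlftlkwkjmgr": → "unflwjg" → "lewcnax" ✓)

chmwju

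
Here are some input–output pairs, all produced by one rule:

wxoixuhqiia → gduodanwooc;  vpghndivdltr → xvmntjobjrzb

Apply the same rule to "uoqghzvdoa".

guwmnfbjua

Rule — swap the first and last characters, then shift every letter 6 places forward in the alphabet (wrapping around).
So "uoqghzvdoa" becomes "guwmnfbjua".
(Check on "vpghndivdltr": → "rpghndivdltv" → "xvmntjobjrzb" ✓)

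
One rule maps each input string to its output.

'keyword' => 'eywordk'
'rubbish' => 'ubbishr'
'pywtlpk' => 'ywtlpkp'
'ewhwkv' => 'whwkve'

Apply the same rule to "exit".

The pattern: move the first character to the end.
So "exit" becomes "xite".

xite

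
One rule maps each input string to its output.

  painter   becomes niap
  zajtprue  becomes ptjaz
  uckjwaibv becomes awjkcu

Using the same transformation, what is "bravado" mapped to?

varb

The rule is to delete the last 3 characters, then reverse the string.
On "bravado": the first step gives "brav", and the second then gives "varb".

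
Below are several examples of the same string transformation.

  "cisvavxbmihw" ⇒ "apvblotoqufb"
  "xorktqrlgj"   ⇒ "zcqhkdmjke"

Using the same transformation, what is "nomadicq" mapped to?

Looking at the pairs, the operation is to move the last 2 characters to the front (rotate right by 2), then shift every letter 7 places backward in the alphabet (wrapping around).
Applying both steps to "nomadicq": "cqnomadi", then "vjghftwb".

vjghftwb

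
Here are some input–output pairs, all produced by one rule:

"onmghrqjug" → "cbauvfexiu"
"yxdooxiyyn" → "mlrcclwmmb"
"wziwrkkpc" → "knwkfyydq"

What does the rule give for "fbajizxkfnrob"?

The pattern: shift every letter 12 places backward in the alphabet (wrapping around).
For "fbajizxkfnrob" the result is "tpoxwnlytbfcp".

tpoxwnlytbfcp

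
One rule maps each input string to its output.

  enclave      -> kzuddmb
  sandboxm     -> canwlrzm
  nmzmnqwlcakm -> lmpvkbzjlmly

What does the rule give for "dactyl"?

sxkczb

The pattern: move the first 3 characters to the end (rotate left by 3), then shift every letter 1 place backward in the alphabet (wrapping around).
On "dactyl": the first step gives "tyldac", and the second then gives "sxkczb".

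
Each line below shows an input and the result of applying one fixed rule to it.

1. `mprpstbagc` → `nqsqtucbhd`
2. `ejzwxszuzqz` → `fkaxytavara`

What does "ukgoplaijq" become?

vlhpqmbjkr

In each case the input is transformed by: shift every letter 1 place forward in the alphabet (wrapping around).
So "ukgoplaijq" becomes "vlhpqmbjkr".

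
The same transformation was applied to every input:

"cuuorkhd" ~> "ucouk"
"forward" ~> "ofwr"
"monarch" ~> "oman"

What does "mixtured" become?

Looking at the pairs, the operation is to swap each adjacent pair of characters (1↔2, 3↔4, ...), then delete the last 3 characters.
"mixtured" → "imtxrude" → "imtxr".

imtxr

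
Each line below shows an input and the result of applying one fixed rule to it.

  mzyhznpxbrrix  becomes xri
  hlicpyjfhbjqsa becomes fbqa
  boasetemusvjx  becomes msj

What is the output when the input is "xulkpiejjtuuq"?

jtu

Each output is the input with this applied: keep every other character starting from the second (positions 2nd, 4th, 6th, ...), then delete the first 3 characters.
Applying both steps to "xulkpiejjtuuq": "ukijtu", then "jtu".
(Check on "boasetemusvjx": → "ostmsj" → "msj" ✓)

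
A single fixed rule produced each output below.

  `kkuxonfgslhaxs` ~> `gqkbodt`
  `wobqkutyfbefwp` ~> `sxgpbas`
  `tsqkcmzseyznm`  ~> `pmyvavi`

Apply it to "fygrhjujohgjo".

bcdqkck

Rule — shift every letter 4 places backward in the alphabet (wrapping around), then keep every other character starting from the first (positions 1st, 3rd, 5th, ...).
Working it through for "fygrhjujohgjo": intermediate "bucndfqfkdcfk", final "bcdqkck".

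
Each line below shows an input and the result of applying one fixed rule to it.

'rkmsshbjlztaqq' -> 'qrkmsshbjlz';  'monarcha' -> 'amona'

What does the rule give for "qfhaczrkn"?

nqfhac

The rule is to move the last character to the front, then delete the last 3 characters.
For "qfhaczrkn", step one produces "nqfhaczrk"; step two turns that into "nqfhac".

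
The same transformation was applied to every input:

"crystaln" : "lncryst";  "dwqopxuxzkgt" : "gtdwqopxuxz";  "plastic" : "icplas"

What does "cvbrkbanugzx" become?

zxcvbrkbanu

Each output is the input with this applied: move the last 3 characters to the front (rotate right by 3), then delete the first character.
"cvbrkbanugzx" → "gzxcvbrkbanu" → "zxcvbrkbanu".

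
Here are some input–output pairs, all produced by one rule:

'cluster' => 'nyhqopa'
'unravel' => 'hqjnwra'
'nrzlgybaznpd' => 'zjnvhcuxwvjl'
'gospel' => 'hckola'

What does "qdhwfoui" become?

Rule — shift every letter 4 places backward in the alphabet (wrapping around), then move the last character to the front.
On "qdhwfoui": the first step gives "mzdsbkqe", and the second then gives "emzdsbkq".

emzdsbkq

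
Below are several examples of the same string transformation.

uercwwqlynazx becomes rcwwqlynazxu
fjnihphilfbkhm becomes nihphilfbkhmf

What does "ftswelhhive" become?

swelhhivef

Looking at the pairs, the operation is to move the first character to the end, then delete the first character.
"ftswelhhive" → "tswelhhivef" → "swelhhivef".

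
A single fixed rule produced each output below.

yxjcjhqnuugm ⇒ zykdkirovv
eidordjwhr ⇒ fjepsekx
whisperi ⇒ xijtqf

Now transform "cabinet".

dbcjo

The transformation: delete the last 2 characters, then shift every letter 1 place forward in the alphabet (wrapping around).
On "cabinet": the first step gives "cabin", and the second then gives "dbcjo".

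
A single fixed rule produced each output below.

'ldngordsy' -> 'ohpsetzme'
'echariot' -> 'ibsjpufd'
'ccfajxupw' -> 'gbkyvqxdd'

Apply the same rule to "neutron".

vuspoof

In each case the input is transformed by: move the first 2 characters to the end (rotate left by 2), then shift every letter 1 place forward in the alphabet (wrapping around).
"neutron" → "utronne" → "vuspoof".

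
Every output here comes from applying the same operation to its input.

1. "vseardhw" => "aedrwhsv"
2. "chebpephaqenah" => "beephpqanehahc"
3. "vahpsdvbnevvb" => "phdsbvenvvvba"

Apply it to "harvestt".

vrsettah

The rule is to move the first 2 characters to the end (rotate left by 2), then swap each adjacent pair of characters (1↔2, 3↔4, ...).
Working it through for "harvestt": intermediate "rvesttha", final "vrsettah".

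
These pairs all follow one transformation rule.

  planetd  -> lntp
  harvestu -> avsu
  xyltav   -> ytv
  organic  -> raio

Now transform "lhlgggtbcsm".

Rule — move the first character to the end, then keep every other character starting from the first (positions 1st, 3rd, 5th, ...).
Doing the same to "lhlgggtbcsm": "hggbsl".

hggbsl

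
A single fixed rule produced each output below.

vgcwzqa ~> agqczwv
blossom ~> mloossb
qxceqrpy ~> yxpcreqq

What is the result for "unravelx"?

xnlreavu

Rule — take characters alternately from the front and the back (1st, last, 2nd, 2nd-last, ...), then move the first character to the end.
Working it through for "unravelx": intermediate "uxnlreav", final "xnlreavu".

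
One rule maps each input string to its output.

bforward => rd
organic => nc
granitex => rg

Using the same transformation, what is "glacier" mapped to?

ic

Rule — sort the characters into reverse alphabetical order, then keep one character in every 3, starting at position 3 (positions 3rd, 6th, 9th, ...).
Working it through for "glacier": intermediate "rligeca", final "ic".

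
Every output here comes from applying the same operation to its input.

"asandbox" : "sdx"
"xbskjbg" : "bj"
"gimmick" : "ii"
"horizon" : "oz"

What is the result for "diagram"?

Rule — keep one character in every 3, starting at position 2 (positions 2nd, 5th, 8th, ...).
Doing the same to "diagram": "ir".

ir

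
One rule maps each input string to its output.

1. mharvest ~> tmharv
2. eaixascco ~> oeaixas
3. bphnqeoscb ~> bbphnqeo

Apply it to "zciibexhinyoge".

Rule — move the last character to the front, then delete the last 2 characters.
"zciibexhinyoge" → "ezciibexhinyog" → "ezciibexhiny".

ezciibexhiny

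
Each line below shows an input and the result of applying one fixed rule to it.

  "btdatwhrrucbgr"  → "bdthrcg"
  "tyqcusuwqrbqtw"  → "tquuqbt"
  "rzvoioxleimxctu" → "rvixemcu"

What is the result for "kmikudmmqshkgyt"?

Each output is the input with this applied: keep every other character starting from the first (positions 1st, 3rd, 5th, ...).
For "kmikudmmqshkgyt" the result is "kiumqhgt".

kiumqhgt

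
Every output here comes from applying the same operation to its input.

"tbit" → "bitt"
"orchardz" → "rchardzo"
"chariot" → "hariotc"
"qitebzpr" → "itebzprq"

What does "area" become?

Looking at the pairs, the operation is to move the first character to the end.
So "area" becomes "reaa".

reaa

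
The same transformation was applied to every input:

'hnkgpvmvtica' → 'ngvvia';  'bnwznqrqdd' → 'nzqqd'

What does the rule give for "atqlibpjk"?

tlbj

The rule is to keep every other character starting from the second (positions 2nd, 4th, 6th, ...).
Applying that to "atqlibpjk" gives "tlbj".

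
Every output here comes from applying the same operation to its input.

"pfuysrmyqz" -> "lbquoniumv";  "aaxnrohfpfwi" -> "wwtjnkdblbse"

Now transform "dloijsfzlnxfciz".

zhkefobvhjtbyev

The transformation: shift every letter 4 places backward in the alphabet (wrapping around).
On "dloijsfzlnxfciz" that produces "zhkefobvhjtbyev".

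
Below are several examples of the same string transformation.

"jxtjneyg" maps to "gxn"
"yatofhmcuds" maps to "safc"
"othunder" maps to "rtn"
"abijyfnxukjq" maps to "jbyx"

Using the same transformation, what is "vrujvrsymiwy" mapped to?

wrvy

The transformation: keep one character in every 3, starting at position 2 (positions 2nd, 5th, 8th, ...), then move the last character to the front.
Working it through for "vrujvrsymiwy": intermediate "rvyw", final "wrvy".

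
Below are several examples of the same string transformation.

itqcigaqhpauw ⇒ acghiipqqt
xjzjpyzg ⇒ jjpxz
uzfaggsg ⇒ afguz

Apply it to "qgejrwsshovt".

The transformation: delete the last 3 characters, then sort the characters into alphabetical order.
Working it through for "qgejrwsshovt": intermediate "qgejrwssh", final "eghjqrssw".

eghjqrssw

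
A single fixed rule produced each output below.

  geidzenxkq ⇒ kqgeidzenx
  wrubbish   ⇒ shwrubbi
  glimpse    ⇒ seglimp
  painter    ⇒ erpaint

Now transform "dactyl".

yldact

In each case the input is transformed by: move the last 2 characters to the front (rotate right by 2).
For "dactyl" the result is "yldact".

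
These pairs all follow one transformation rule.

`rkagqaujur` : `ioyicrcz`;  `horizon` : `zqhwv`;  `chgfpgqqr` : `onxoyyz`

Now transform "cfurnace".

The transformation: delete the first 2 characters, then shift every letter 8 places forward in the alphabet (wrapping around).
On "cfurnace": the first step gives "urnace", and the second then gives "czvikm".

czvikm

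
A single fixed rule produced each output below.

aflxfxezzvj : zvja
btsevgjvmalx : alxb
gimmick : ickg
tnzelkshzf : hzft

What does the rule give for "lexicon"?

conl

The transformation: move the last 3 characters to the front (rotate right by 3), then keep only the first 4 characters.
Starting from "lexicon": after the first operation, "conlexi"; after the second, "conl".
(Check on "btsevgjvmalx": → "alxbtsevgjvm" → "alxb" ✓)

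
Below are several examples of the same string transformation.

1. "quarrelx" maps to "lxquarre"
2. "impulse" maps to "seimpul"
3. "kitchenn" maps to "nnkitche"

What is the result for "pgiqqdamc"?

What's happening: move the last 2 characters to the front (rotate right by 2).
So "pgiqqdamc" becomes "mcpgiqqda".

mcpgiqqda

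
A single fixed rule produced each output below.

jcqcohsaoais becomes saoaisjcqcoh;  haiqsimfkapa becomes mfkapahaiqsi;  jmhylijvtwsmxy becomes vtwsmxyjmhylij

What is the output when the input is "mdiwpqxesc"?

Each output is the input with this applied: swap the front and back halves of the string.
Doing the same to "mdiwpqxesc": "qxescmdiwp".

qxescmdiwp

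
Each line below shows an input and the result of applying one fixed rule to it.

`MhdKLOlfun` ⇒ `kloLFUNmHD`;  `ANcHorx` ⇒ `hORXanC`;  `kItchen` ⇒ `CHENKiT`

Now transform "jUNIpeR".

Rule — move the first 3 characters to the end (rotate left by 3), then flip the case of every letter.
Working it through for "jUNIpeR": intermediate "IpeRjUN", final "iPErJun".
(Check on "MhdKLOlfun": → "KLOlfunMhd" → "kloLFUNmHD" ✓)

iPErJun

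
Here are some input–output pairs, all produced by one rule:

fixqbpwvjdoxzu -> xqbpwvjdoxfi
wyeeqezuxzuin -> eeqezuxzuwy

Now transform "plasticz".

Looking at the pairs, the operation is to delete the last 2 characters, then move the first 2 characters to the end (rotate left by 2).
Doing the same to "plasticz": "astipl".

astipl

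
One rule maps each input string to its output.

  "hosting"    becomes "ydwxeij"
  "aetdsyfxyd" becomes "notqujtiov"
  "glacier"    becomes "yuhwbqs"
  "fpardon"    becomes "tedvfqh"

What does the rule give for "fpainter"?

juhvfqyd

The pattern: shift every letter 10 places backward in the alphabet (wrapping around), then move the last 3 characters to the front (rotate right by 3).
"fpainter" → "vfqydjuh" → "juhvfqyd".
(Check on "aetdsyfxyd": → "qujtiovnot" → "notqujtiov" ✓)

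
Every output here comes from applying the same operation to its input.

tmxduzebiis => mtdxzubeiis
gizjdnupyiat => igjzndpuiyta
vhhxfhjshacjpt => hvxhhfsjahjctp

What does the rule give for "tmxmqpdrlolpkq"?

The pattern: swap each adjacent pair of characters (1↔2, 3↔4, ...).
Applying that to "tmxmqpdrlolpkq" gives "mtmxpqrdolplqk".

mtmxpqrdolplqk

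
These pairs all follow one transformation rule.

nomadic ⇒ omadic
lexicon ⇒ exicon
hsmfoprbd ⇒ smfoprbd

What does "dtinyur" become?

Looking at the pairs, the operation is to delete the first character.
So "dtinyur" becomes "tinyur".

tinyur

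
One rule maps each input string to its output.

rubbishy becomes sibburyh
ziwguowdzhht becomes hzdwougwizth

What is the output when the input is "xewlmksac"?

The pattern: move the last 2 characters to the front (rotate right by 2), then reverse the string.
Starting from "xewlmksac": after the first operation, "acxewlmks"; after the second, "skmlwexca".

skmlwexca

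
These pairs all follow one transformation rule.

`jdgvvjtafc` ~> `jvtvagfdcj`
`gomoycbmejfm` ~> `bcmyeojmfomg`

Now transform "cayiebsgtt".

Each output is the input with this applied: take characters alternately from the front and the back (1st, last, 2nd, 2nd-last, ...), then reverse the string.
For "cayiebsgtt" the result is "besigytatc".

besigytatc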